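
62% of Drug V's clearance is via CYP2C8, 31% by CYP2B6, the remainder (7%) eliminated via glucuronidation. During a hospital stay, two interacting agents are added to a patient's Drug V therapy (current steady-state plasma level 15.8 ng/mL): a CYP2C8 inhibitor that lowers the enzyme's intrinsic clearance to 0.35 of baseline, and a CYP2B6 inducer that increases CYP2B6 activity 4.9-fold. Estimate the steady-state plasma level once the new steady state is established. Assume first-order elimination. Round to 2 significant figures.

The CYP2C8 pathway (62% of clearance) drops to 0.35× activity: 0.62 × 0.35 = 0.217.
The CYP2B6 pathway (31% of clearance) increases to 4.9× activity: 0.31 × 4.9 = 1.519.
Non-CYP routes (7%) are unchanged.
CL_new/CL_old = 0.217 + 1.519 + 0.07 = 1.806.
Dividing the baseline by the relative clearance: 15.8 / 1.806 = 8.7 ng/mL.

8.7 ng/mL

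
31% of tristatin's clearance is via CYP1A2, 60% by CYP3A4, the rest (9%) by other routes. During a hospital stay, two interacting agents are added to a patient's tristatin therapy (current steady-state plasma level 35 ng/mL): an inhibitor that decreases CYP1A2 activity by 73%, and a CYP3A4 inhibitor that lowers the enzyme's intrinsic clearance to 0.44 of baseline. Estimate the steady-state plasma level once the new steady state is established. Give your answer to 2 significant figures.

The CYP1A2 pathway (31% of clearance) falls to 0.27× activity: 0.31 × 0.27 = 0.0837.
The CYP3A4 pathway (60% of clearance) drops to 0.44× activity: 0.6 × 0.44 = 0.264.
The remaining 9% of clearance is unaffected.
Relative clearance = 0.0837 + 0.264 + 0.09 = 0.4377.
New steady-state plasma level = 35 / 0.4377 = 80 ng/mL (concentration scales inversely with clearance).

80 ng/mL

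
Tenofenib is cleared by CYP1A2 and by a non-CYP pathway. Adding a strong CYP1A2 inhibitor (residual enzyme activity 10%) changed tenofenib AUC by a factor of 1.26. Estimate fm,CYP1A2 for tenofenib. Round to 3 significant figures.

0.229

Write x for the fraction cleared via CYP1A2. The observed AUC change means clearance fell to 1/1.26 = 0.7937 of baseline.
Setting x·0.1 + (1 − x) = 0.7937 and solving: x = (0.7937 − 1)/(0.1 − 1) = 0.229.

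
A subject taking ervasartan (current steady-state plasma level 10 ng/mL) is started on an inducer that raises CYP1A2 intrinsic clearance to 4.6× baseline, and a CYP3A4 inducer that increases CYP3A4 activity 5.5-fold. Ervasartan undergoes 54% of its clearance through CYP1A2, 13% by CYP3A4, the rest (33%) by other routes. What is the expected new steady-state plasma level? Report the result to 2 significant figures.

2.8 ng/mL

CYP1A2: 0.54 × 4.6 = 2.484
CYP3A4: 0.13 × 5.5 = 0.715
Other: 0.33 (unchanged)
CL_new/CL_old = 2.484 + 0.715 + 0.33 = 3.529.
Steady-state plasma level ∝ 1/CL: new value = 10 / 3.529 = 2.8 ng/mL.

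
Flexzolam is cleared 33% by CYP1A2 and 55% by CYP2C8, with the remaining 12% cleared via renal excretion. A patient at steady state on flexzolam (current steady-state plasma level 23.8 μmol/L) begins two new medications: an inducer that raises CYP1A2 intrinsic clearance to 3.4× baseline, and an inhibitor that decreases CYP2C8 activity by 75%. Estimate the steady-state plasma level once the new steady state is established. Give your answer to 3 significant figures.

17.3 μmol/L

The CYP1A2 pathway (33% of clearance) is boosted to 3.4× activity: 0.33 × 3.4 = 1.122.
The CYP2C8 pathway (55% of clearance) falls to 0.25× activity: 0.55 × 0.25 = 0.1375.
Non-CYP routes (12%) are unchanged.
CL_new/CL_old = 1.122 + 0.1375 + 0.12 = 1.3795.
Dividing the baseline by the relative clearance: 23.8 / 1.3795 = 17.3 μmol/L.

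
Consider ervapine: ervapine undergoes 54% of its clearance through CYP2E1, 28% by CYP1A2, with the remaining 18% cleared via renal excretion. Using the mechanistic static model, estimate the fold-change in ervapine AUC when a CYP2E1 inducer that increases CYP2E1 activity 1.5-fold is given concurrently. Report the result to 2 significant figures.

The CYP2E1 pathway (54% of clearance) rises to 1.5× activity: 0.54 × 1.5 = 0.81.
CYP1A2 (28%) and the residual 18% are unaffected.
CL_new/CL_old = 0.81 + 0.28 + 0.18 = 1.27.
AUC ratio = CL_old/CL_new = 1 / 1.27 = 0.79.

0.79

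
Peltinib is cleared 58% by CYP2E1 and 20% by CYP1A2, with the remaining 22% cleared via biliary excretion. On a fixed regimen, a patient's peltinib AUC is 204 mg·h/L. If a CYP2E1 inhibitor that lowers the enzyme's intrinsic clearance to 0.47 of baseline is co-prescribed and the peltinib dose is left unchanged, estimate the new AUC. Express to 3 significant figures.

295 mg·h/L

The CYP2E1 pathway (58% of clearance) drops to 0.47× activity: 0.58 × 0.47 = 0.2726.
CYP1A2 (20%) and the residual 22% are unaffected.
New clearance relative to baseline: 0.2726 + 0.2 + 0.22 = 0.6926.
New AUC = baseline ÷ relative clearance = 204 / 0.6926 = 295 mg·h/L.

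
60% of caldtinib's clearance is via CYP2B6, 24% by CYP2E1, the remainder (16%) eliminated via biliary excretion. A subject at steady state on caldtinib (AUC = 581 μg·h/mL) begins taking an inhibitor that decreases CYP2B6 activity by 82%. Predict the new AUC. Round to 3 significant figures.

1.14 × 10³ μg·h/mL

CYP2B6: 0.6 × 0.18 = 0.108
CYP2E1: 0.24 (unchanged)
Other: 0.16 (unchanged)
CL_new/CL_old = 0.108 + 0.24 + 0.16 = 0.508.
AUC ∝ 1/CL, so new value = 581 / 0.508 = 1.14 × 10³ μg·h/mL.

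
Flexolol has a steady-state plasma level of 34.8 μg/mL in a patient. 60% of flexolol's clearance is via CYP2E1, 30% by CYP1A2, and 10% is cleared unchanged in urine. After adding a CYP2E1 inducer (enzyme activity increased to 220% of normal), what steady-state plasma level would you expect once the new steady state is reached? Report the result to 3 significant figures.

20.2 μg/mL

The CYP2E1 pathway (60% of clearance) is boosted to 2.2× activity: 0.6 × 2.2 = 1.32.
CYP1A2 (30%) and the residual 10% are unaffected.
Relative clearance = 1.32 + 0.3 + 0.1 = 1.72.
New steady-state plasma level = baseline ÷ relative clearance = 34.8 / 1.72 = 20.2 μg/mL.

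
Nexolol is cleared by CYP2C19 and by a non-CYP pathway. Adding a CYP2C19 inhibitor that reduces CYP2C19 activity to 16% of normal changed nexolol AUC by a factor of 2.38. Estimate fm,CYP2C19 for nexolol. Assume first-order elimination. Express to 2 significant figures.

0.69

CL'/CL = 1 / 2.38 = 0.4202
0.16·fm + (1 − fm) = 0.4202
fm = (0.4202 − 1) / (0.16 − 1) = 0.69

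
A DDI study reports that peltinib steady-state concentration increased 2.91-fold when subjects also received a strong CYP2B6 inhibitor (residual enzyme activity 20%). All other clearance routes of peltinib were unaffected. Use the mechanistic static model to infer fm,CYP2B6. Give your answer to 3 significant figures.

0.820

Write x for the fraction cleared via CYP2B6. The observed steady-state concentration change means clearance fell to 1/2.91 = 0.3436 of baseline.
Only the CYP2B6 route changed, so 0.3436 = x·0.2 + (1 − x), giving x = 0.820.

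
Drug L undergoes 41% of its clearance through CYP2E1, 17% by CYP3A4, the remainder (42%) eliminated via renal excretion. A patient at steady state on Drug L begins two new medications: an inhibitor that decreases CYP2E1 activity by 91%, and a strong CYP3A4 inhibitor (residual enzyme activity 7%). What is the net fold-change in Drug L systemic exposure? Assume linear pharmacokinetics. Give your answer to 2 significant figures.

2.1

The CYP2E1 pathway (41% of clearance) is reduced to 0.09× activity: 0.41 × 0.09 = 0.0369.
The CYP3A4 pathway (17% of clearance) drops to 0.07× activity: 0.17 × 0.07 = 0.0119.
The remaining 42% of clearance is unaffected.
New clearance relative to baseline: 0.0369 + 0.0119 + 0.42 = 0.4688.
Systemic exposure ∝ 1/CL: fold-change = 1 / 0.4688 = 2.1.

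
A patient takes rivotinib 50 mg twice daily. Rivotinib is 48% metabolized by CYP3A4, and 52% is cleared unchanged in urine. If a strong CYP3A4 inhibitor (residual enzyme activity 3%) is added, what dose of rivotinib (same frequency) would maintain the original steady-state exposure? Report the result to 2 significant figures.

The CYP3A4 pathway (48% of clearance) falls to 0.03× activity: 0.48 × 0.03 = 0.0144.
Non-CYP routes (52%) are unchanged.
New clearance relative to baseline: 0.0144 + 0.52 = 0.5344.
To maintain the same steady-state level, dose must scale with clearance: new dose = 50 × 0.5344 = 27 mg.

27 mg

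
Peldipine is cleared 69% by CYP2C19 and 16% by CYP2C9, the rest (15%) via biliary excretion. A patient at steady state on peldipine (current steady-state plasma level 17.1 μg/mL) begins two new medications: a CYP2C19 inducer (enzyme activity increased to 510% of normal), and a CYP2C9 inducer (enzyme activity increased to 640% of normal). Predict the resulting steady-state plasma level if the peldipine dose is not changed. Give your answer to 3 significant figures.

3.64 μg/mL

The CYP2C19 pathway (69% of clearance) rises to 5.1× activity: 0.69 × 5.1 = 3.519.
The CYP2C9 pathway (16% of clearance) increases to 6.4× activity: 0.16 × 6.4 = 1.024.
Non-CYP routes (15%) are unchanged.
Relative clearance = 3.519 + 1.024 + 0.15 = 4.693.
Steady-state plasma level ∝ 1/CL: new value = 17.1 / 4.693 = 3.64 μg/mL.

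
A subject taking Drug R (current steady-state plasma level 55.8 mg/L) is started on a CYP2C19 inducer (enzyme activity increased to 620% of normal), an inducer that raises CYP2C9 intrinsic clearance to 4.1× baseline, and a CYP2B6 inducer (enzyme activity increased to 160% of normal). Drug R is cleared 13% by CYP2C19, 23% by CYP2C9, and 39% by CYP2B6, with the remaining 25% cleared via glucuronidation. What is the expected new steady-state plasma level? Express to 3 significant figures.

21.3 mg/L

CYP2C19: 0.13 × 6.2 = 0.806
CYP2C9: 0.23 × 4.1 = 0.943
CYP2B6: 0.39 × 1.6 = 0.624
Other: 0.25 (unchanged)
CL_new/CL_old = 0.806 + 0.943 + 0.624 + 0.25 = 2.623.
New steady-state plasma level = 55.8 / 2.623 = 21.3 mg/L (concentration scales inversely with clearance).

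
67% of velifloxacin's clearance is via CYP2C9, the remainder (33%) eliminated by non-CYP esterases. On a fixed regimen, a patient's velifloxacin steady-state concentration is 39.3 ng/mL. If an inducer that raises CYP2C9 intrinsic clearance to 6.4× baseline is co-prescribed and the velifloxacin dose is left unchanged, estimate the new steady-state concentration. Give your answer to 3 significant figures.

8.51 ng/mL

The CYP2C9 pathway (67% of clearance) is boosted to 6.4× activity: 0.67 × 6.4 = 4.288.
Non-CYP routes (33%) are unchanged.
Relative clearance = 4.288 + 0.33 = 4.618.
With dosing unchanged, steady-state concentration scales as 1/CL: 39.3 / 4.618 = 8.51 ng/mL.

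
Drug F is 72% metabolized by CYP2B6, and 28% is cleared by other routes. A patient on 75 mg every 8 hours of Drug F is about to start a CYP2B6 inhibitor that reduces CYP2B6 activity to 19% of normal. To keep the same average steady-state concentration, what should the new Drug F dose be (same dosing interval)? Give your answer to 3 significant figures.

The CYP2B6 pathway (72% of clearance) is reduced to 0.19× activity: 0.72 × 0.19 = 0.1368.
Non-CYP routes (28%) are unchanged.
New clearance relative to baseline: 0.1368 + 0.28 = 0.4168.
Exposure is unchanged when dose changes in proportion to clearance. New dose = 75 mg × 0.4168 = 31.3 mg.

31.3 mg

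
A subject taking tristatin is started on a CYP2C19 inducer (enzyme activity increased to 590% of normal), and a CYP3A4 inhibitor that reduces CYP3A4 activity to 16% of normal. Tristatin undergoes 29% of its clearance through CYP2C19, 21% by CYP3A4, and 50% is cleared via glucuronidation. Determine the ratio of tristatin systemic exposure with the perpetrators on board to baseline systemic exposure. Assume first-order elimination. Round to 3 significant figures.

0.446

CYP2C19: 0.29 × 5.9 = 1.711
CYP3A4: 0.21 × 0.16 = 0.0336
Other: 0.5 (unchanged)
New clearance relative to baseline: 1.711 + 0.0336 + 0.5 = 2.2446.
Systemic exposure ∝ 1/CL: fold-change = 1 / 2.2446 = 0.446.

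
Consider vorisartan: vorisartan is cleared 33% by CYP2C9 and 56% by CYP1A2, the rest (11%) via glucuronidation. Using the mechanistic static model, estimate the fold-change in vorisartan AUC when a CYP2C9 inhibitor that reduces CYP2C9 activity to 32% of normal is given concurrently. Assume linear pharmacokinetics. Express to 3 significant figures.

1.29

The CYP2C9 pathway (33% of clearance) drops to 0.32× activity: 0.33 × 0.32 = 0.1056.
CYP1A2 (56%) and the residual 11% are unaffected.
CL_new/CL_old = 0.1056 + 0.56 + 0.11 = 0.7756.
Since AUC ∝ 1/CL, the ratio is 1 / 0.7756 = 1.29.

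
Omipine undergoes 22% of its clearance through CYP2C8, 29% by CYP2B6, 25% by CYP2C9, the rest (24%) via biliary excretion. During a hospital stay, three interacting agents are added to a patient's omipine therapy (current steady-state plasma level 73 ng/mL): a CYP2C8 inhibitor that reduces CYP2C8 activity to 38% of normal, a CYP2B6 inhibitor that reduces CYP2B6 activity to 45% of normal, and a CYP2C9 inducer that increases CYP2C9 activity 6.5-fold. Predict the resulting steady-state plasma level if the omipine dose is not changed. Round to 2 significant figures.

The CYP2C8 pathway (22% of clearance) drops to 0.38× activity: 0.22 × 0.38 = 0.0836.
The CYP2B6 pathway (29% of clearance) drops to 0.45× activity: 0.29 × 0.45 = 0.1305.
The CYP2C9 pathway (25% of clearance) rises to 6.5× activity: 0.25 × 6.5 = 1.625.
Non-CYP routes (24%) are unchanged.
CL_new/CL_old = 0.0836 + 0.1305 + 1.625 + 0.24 = 2.0791.
New steady-state plasma level = 73 / 2.0791 = 35 ng/mL (concentration scales inversely with clearance).

35 ng/mL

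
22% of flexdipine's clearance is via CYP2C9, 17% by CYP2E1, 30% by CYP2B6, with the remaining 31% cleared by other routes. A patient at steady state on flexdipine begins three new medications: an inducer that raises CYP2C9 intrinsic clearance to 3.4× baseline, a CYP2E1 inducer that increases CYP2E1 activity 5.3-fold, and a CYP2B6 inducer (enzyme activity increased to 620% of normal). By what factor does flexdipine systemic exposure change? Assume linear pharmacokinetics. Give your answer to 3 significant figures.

The CYP2C9 pathway (22% of clearance) is boosted to 3.4× activity: 0.22 × 3.4 = 0.748.
The CYP2E1 pathway (17% of clearance) rises to 5.3× activity: 0.17 × 5.3 = 0.901.
The CYP2B6 pathway (30% of clearance) increases to 6.2× activity: 0.3 × 6.2 = 1.86.
Non-CYP routes (31%) are unchanged.
CL_new/CL_old = 0.748 + 0.901 + 1.86 + 0.31 = 3.819.
Net systemic exposure ratio = 1 / 3.819 = 0.262.

0.262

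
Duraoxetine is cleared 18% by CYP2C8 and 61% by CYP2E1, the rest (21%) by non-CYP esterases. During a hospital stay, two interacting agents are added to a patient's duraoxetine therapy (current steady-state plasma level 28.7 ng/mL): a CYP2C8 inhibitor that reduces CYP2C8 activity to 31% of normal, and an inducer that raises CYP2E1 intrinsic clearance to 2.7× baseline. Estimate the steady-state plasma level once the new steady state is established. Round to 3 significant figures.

15.0 ng/mL

CYP2C8: 0.18 × 0.31 = 0.0558
CYP2E1: 0.61 × 2.7 = 1.647
Other: 0.21 (unchanged)
Relative clearance = 0.0558 + 1.647 + 0.21 = 1.9128.
New steady-state plasma level = 28.7 / 1.9128 = 15.0 ng/mL (concentration scales inversely with clearance).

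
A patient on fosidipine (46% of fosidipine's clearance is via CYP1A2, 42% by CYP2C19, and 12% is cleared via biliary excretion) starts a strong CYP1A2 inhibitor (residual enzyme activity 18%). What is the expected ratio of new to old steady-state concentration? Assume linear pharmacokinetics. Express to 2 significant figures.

1.6

CYP1A2: 0.46 × 0.18 = 0.0828
CYP2C19: 0.42 (unchanged)
Other: 0.12 (unchanged)
Relative clearance = 0.0828 + 0.42 + 0.12 = 0.6228.
Steady-state concentration is inversely proportional to clearance, so the fold-change is 1 / 0.6228 = 1.6.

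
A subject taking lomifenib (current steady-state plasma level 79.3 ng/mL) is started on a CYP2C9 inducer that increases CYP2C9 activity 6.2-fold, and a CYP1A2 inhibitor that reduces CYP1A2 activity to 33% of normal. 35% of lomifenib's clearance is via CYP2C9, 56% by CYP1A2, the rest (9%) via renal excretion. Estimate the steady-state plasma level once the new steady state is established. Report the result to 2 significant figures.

The CYP2C9 pathway (35% of clearance) is boosted to 6.2× activity: 0.35 × 6.2 = 2.17.
The CYP1A2 pathway (56% of clearance) falls to 0.33× activity: 0.56 × 0.33 = 0.1848.
Non-CYP routes (9%) are unchanged.
Relative clearance = 2.17 + 0.1848 + 0.09 = 2.4448.
Steady-state plasma level ∝ 1/CL: new value = 79.3 / 2.4448 = 32 ng/mL.

32 ng/mL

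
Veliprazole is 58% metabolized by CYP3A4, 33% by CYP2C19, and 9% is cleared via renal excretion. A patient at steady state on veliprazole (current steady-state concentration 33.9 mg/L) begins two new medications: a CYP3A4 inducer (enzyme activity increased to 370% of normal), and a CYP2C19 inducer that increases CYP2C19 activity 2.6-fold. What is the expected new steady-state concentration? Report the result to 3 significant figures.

11.0 mg/L

The CYP3A4 pathway (58% of clearance) increases to 3.7× activity: 0.58 × 3.7 = 2.146.
The CYP2C19 pathway (33% of clearance) rises to 2.6× activity: 0.33 × 2.6 = 0.858.
The remaining 9% of clearance is unaffected.
Relative clearance = 2.146 + 0.858 + 0.09 = 3.094.
New steady-state concentration = 33.9 / 3.094 = 11.0 mg/L (concentration scales inversely with clearance).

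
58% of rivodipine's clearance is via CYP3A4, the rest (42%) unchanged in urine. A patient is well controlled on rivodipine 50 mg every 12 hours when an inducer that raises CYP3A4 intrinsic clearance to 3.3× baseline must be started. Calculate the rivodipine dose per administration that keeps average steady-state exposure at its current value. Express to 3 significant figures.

The CYP3A4 pathway (58% of clearance) rises to 3.3× activity: 0.58 × 3.3 = 1.914.
The remaining 42% of clearance is unaffected.
New clearance relative to baseline: 1.914 + 0.42 = 2.334.
Exposure is unchanged when dose changes in proportion to clearance. New dose = 50 mg × 2.334 = 117 mg.

117 mg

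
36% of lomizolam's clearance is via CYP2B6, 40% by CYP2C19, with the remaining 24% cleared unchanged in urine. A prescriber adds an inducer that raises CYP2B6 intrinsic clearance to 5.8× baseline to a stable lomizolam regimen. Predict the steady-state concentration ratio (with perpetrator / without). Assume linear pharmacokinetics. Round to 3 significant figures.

0.367

The CYP2B6 pathway (36% of clearance) rises to 5.8× activity: 0.36 × 5.8 = 2.088.
CYP2C19 (40%) and the residual 24% are unaffected.
New clearance relative to baseline: 2.088 + 0.4 + 0.24 = 2.728.
Steady-state concentration ratio = CL_old/CL_new = 1 / 2.728 = 0.367.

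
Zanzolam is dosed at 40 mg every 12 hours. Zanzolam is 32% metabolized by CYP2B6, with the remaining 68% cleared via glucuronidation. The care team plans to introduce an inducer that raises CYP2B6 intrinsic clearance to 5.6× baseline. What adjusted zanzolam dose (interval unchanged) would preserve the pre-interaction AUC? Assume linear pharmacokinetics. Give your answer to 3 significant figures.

98.9 mg

The CYP2B6 pathway (32% of clearance) rises to 5.6× activity: 0.32 × 5.6 = 1.792.
The remaining 68% of clearance is unaffected.
Relative clearance = 1.792 + 0.68 = 2.472.
Exposure is unchanged when dose changes in proportion to clearance. New dose = 40 mg × 2.472 = 98.9 mg.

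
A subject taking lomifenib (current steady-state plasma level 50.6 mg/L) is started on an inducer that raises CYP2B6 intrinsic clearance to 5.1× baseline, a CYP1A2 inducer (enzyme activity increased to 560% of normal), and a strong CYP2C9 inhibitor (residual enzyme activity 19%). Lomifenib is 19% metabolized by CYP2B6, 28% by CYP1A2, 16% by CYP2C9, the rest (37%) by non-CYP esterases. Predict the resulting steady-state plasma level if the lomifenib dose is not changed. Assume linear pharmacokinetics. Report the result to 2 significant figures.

17 mg/L

CYP2B6: 0.19 × 5.1 = 0.969
CYP1A2: 0.28 × 5.6 = 1.568
CYP2C9: 0.16 × 0.19 = 0.0304
Other: 0.37 (unchanged)
CL_new/CL_old = 0.969 + 1.568 + 0.0304 + 0.37 = 2.9374.
Dividing the baseline by the relative clearance: 50.6 / 2.9374 = 17 mg/L.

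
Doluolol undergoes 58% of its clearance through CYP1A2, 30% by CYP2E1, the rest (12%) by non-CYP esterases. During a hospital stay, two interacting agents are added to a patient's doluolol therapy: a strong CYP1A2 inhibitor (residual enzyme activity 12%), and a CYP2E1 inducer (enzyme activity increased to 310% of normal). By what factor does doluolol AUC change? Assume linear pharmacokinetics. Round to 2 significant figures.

The CYP1A2 pathway (58% of clearance) is reduced to 0.12× activity: 0.58 × 0.12 = 0.0696.
The CYP2E1 pathway (30% of clearance) is boosted to 3.1× activity: 0.3 × 3.1 = 0.93.
Non-CYP routes (12%) are unchanged.
Relative clearance = 0.0696 + 0.93 + 0.12 = 1.1196.
Because AUC varies inversely with clearance, the combined effect is 1 / 1.1196 = 0.89.

0.89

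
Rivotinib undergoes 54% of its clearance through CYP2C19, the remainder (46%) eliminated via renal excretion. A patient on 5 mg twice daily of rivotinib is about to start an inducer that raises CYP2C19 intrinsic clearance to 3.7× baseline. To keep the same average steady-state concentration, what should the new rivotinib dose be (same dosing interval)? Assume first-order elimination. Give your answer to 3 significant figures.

CYP2C19: 0.54 × 3.7 = 1.998
Other: 0.46 (unchanged)
CL_new/CL_old = 1.998 + 0.46 = 2.458.
To maintain the same steady-state level, dose must scale with clearance: new dose = 5 × 2.458 = 12.3 mg.

12.3 mg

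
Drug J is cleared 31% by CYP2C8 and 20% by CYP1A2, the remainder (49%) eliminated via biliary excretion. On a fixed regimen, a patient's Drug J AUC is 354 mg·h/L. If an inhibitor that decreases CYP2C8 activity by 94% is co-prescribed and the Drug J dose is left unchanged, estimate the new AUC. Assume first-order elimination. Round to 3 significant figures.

500 mg·h/L

The CYP2C8 pathway (31% of clearance) drops to 0.06× activity: 0.31 × 0.06 = 0.0186.
CYP1A2 (20%) and the residual 49% are unaffected.
New clearance relative to baseline: 0.0186 + 0.2 + 0.49 = 0.7086.
AUC ∝ 1/CL, so new value = 354 / 0.7086 = 500 mg·h/L.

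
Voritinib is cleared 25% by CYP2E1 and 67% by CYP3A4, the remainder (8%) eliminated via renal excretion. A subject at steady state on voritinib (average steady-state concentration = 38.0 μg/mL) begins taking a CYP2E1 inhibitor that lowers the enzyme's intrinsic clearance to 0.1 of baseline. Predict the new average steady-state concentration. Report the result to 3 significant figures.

49.0 μg/mL

CYP2E1: 0.25 × 0.1 = 0.025
CYP3A4: 0.67 (unchanged)
Other: 0.08 (unchanged)
Relative clearance = 0.025 + 0.67 + 0.08 = 0.775.
Average steady-state concentration ∝ 1/CL, so new value = 38.0 / 0.775 = 49.0 μg/mL.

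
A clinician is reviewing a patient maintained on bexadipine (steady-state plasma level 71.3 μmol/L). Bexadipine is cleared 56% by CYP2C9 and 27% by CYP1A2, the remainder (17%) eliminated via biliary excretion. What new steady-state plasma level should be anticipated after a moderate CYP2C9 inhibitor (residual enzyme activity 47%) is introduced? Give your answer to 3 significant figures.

CYP2C9: 0.56 × 0.47 = 0.2632
CYP1A2: 0.27 (unchanged)
Other: 0.17 (unchanged)
CL_new/CL_old = 0.2632 + 0.27 + 0.17 = 0.7032.
Steady-state plasma level ∝ 1/CL, so new value = 71.3 / 0.7032 = 101 μmol/L.

101 μmol/L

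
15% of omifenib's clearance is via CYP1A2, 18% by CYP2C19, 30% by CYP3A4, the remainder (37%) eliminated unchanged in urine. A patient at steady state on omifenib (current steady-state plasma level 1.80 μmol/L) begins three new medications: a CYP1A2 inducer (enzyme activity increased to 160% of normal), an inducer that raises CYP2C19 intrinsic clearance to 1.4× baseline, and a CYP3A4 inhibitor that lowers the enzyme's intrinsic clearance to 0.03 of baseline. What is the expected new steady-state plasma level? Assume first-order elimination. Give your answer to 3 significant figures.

2.07 μmol/L

The CYP1A2 pathway (15% of clearance) rises to 1.6× activity: 0.15 × 1.6 = 0.24.
The CYP2C19 pathway (18% of clearance) rises to 1.4× activity: 0.18 × 1.4 = 0.252.
The CYP3A4 pathway (30% of clearance) is reduced to 0.03× activity: 0.3 × 0.03 = 0.009.
The remaining 37% of clearance is unaffected.
Relative clearance = 0.24 + 0.252 + 0.009 + 0.37 = 0.871.
New steady-state plasma level = 1.80 / 0.871 = 2.07 μmol/L (concentration scales inversely with clearance).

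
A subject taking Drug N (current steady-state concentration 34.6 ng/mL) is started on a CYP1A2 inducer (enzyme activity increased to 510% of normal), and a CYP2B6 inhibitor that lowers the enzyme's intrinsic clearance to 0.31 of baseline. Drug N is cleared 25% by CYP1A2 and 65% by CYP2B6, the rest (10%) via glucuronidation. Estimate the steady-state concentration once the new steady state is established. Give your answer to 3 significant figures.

CYP1A2: 0.25 × 5.1 = 1.275
CYP2B6: 0.65 × 0.31 = 0.2015
Other: 0.1 (unchanged)
CL_new/CL_old = 1.275 + 0.2015 + 0.1 = 1.5765.
Steady-state concentration ∝ 1/CL: new value = 34.6 / 1.5765 = 21.9 ng/mL.

21.9 ng/mL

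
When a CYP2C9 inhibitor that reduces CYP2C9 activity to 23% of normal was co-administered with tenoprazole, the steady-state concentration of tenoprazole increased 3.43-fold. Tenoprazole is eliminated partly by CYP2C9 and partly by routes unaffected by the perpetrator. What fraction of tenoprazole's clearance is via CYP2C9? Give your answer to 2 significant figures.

0.92

Write x for the fraction cleared via CYP2C9. The observed steady-state concentration change means clearance fell to 1/3.43 = 0.2915 of baseline.
Only the CYP2C9 route changed, so 0.2915 = x·0.23 + (1 − x), giving x = 0.92.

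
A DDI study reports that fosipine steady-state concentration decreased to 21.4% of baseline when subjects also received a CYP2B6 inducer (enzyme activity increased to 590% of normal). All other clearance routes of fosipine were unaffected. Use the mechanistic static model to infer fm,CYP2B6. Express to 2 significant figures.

0.75

CL'/CL = 1 / 0.214 = 4.673
5.9·fm + (1 − fm) = 4.673
fm = (4.673 − 1) / (5.9 − 1) = 0.75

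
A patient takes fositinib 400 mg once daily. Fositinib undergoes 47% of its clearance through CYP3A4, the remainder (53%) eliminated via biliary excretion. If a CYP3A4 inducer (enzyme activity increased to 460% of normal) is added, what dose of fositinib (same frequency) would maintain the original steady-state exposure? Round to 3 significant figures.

1.08 × 10³ mg

The CYP3A4 pathway (47% of clearance) rises to 4.6× activity: 0.47 × 4.6 = 2.162.
Non-CYP routes (53%) are unchanged.
Relative clearance = 2.162 + 0.53 = 2.692.
Css,avg = (dose rate)/CL, so holding Css fixed requires dose ∝ CL: 400 × 2.692 = 1.08 × 10³ mg.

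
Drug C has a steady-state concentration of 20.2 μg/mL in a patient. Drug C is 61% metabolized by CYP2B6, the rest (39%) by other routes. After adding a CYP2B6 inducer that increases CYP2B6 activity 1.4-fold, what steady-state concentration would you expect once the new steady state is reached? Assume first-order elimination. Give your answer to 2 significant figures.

The CYP2B6 pathway (61% of clearance) is boosted to 1.4× activity: 0.61 × 1.4 = 0.854.
The remaining 39% of clearance is unaffected.
CL_new/CL_old = 0.854 + 0.39 = 1.244.
New steady-state concentration = baseline ÷ relative clearance = 20.2 / 1.244 = 16 μg/mL.

16 μg/mL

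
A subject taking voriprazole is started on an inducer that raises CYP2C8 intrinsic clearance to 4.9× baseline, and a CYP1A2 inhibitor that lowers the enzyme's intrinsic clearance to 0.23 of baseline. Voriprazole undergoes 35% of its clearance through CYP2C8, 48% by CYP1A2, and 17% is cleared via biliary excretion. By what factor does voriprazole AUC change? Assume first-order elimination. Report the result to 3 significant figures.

0.501

CYP2C8: 0.35 × 4.9 = 1.715
CYP1A2: 0.48 × 0.23 = 0.1104
Other: 0.17 (unchanged)
Relative clearance = 1.715 + 0.1104 + 0.17 = 1.9954.
Net AUC ratio = 1 / 1.9954 = 0.501.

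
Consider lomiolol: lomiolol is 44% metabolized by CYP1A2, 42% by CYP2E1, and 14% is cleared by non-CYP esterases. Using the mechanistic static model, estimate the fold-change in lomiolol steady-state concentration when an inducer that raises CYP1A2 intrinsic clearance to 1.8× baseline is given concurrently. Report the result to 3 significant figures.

The CYP1A2 pathway (44% of clearance) increases to 1.8× activity: 0.44 × 1.8 = 0.792.
CYP2E1 (42%) and the residual 14% are unaffected.
New clearance relative to baseline: 0.792 + 0.42 + 0.14 = 1.352.
Steady-state concentration is inversely proportional to clearance, so the fold-change is 1 / 1.352 = 0.740.

0.740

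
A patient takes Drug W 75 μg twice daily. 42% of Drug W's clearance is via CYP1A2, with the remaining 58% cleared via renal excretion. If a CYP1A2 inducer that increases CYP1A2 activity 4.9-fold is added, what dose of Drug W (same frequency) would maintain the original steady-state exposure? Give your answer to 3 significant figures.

198 μg

The CYP1A2 pathway (42% of clearance) is boosted to 4.9× activity: 0.42 × 4.9 = 2.058.
Non-CYP routes (58%) are unchanged.
New clearance relative to baseline: 2.058 + 0.58 = 2.638.
To maintain the same steady-state level, dose must scale with clearance: new dose = 75 × 2.638 = 198 μg.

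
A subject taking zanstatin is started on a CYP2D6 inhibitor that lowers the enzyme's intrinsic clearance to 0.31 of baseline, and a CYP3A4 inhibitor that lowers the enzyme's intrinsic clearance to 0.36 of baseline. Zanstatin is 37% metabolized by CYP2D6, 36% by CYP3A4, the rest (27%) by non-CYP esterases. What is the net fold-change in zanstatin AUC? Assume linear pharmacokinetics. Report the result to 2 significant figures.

The CYP2D6 pathway (37% of clearance) is reduced to 0.31× activity: 0.37 × 0.31 = 0.1147.
The CYP3A4 pathway (36% of clearance) falls to 0.36× activity: 0.36 × 0.36 = 0.1296.
The remaining 27% of clearance is unaffected.
New clearance relative to baseline: 0.1147 + 0.1296 + 0.27 = 0.5143.
AUC ∝ 1/CL: fold-change = 1 / 0.5143 = 1.9.

1.9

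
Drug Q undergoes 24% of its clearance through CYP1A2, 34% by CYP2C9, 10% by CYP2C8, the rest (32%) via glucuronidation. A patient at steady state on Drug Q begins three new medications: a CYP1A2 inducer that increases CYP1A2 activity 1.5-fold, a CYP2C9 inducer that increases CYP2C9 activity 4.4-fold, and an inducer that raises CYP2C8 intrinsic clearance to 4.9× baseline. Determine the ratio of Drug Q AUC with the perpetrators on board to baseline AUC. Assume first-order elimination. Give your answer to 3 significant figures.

0.375

CYP1A2: 0.24 × 1.5 = 0.36
CYP2C9: 0.34 × 4.4 = 1.496
CYP2C8: 0.1 × 4.9 = 0.49
Other: 0.32 (unchanged)
Relative clearance = 0.36 + 1.496 + 0.49 + 0.32 = 2.666.
Because AUC varies inversely with clearance, the combined effect is 1 / 2.666 = 0.375.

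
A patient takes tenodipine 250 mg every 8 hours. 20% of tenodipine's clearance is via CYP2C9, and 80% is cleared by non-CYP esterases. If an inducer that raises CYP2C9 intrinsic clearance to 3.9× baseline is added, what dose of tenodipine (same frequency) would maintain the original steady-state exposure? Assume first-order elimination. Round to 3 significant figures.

395 mg

CYP2C9: 0.2 × 3.9 = 0.78
Other: 0.8 (unchanged)
Relative clearance = 0.78 + 0.8 = 1.58.
To maintain the same steady-state level, dose must scale with clearance: new dose = 250 × 1.58 = 395 mg.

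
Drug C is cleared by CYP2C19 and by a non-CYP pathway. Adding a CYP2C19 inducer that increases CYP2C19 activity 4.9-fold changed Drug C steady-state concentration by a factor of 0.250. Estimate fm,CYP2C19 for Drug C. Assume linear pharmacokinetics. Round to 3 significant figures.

0.769

Write x for the fraction cleared via CYP2C19. The observed steady-state concentration change means clearance rose to 1/0.250 = 4 of baseline.
Only the CYP2C19 route changed, so 4 = x·4.9 + (1 − x), giving x = 0.769.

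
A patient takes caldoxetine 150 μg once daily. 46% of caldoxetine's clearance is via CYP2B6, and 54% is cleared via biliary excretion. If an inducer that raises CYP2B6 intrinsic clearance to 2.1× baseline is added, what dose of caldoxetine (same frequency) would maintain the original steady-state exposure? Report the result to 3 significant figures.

CYP2B6: 0.46 × 2.1 = 0.966
Other: 0.54 (unchanged)
New clearance relative to baseline: 0.966 + 0.54 = 1.506.
Css,avg = (dose rate)/CL, so holding Css fixed requires dose ∝ CL: 150 × 1.506 = 226 μg.

226 μg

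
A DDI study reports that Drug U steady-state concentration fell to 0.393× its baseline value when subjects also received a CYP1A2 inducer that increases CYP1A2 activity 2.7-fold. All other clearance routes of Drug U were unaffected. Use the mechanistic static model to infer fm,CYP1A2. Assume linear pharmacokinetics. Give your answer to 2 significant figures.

Call the CYP1A2 fraction fm. After the interaction, CL_new/CL_old = fm × 2.7 + (1 − fm).
Steady-state concentration ratio = 1 / (new CL fraction), so new CL fraction = 1 / 0.393 = 2.545.
fm × 2.7 + 1 − fm = 2.545  ⇒  fm × (2.7 − 1) = 1.545  ⇒  fm = 0.91.

0.91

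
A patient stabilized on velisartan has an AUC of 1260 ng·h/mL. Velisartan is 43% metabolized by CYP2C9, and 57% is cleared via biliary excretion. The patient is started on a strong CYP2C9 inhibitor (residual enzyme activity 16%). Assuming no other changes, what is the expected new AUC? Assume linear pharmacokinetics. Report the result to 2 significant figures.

The CYP2C9 pathway (43% of clearance) is reduced to 0.16× activity: 0.43 × 0.16 = 0.0688.
Non-CYP routes (57%) are unchanged.
Relative clearance = 0.0688 + 0.57 = 0.6388.
New AUC = baseline ÷ relative clearance = 1260 / 0.6388 = 2.0 × 10³ ng·h/mL.

2.0 × 10³ ng·h/mL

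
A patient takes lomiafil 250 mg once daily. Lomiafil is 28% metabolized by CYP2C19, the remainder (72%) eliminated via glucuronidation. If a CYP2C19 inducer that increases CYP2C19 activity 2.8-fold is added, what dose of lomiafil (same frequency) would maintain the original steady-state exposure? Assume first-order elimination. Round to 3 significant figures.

The CYP2C19 pathway (28% of clearance) is boosted to 2.8× activity: 0.28 × 2.8 = 0.784.
Non-CYP routes (72%) are unchanged.
CL_new/CL_old = 0.784 + 0.72 = 1.504.
Exposure is unchanged when dose changes in proportion to clearance. New dose = 250 mg × 1.504 = 376 mg.

376 mg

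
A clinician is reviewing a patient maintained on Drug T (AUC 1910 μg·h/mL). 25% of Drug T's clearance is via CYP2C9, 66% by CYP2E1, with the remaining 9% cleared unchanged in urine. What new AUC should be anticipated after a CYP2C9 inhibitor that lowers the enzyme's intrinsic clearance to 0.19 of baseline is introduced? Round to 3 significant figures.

The CYP2C9 pathway (25% of clearance) drops to 0.19× activity: 0.25 × 0.19 = 0.0475.
CYP2E1 (66%) and the residual 9% are unaffected.
Relative clearance = 0.0475 + 0.66 + 0.09 = 0.7975.
With dosing unchanged, AUC scales as 1/CL: 1910 / 0.7975 = 2.39 × 10³ μg·h/mL.

2.39 × 10³ μg·h/mL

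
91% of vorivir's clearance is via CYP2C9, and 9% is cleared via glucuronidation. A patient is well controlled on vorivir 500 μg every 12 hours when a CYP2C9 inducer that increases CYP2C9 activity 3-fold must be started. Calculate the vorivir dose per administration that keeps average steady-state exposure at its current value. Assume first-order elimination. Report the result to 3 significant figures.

The CYP2C9 pathway (91% of clearance) increases to 3× activity: 0.91 × 3 = 2.73.
Non-CYP routes (9%) are unchanged.
Relative clearance = 2.73 + 0.09 = 2.82.
Exposure is unchanged when dose changes in proportion to clearance. New dose = 500 μg × 2.82 = 1.41 × 10³ μg.

1.41 × 10³ μg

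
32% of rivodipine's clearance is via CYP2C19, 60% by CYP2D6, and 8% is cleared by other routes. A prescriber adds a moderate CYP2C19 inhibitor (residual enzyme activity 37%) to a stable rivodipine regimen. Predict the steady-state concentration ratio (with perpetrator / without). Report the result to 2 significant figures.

1.3

The CYP2C19 pathway (32% of clearance) drops to 0.37× activity: 0.32 × 0.37 = 0.1184.
CYP2D6 (60%) and the residual 8% are unaffected.
CL_new/CL_old = 0.1184 + 0.6 + 0.08 = 0.7984.
Since steady-state concentration ∝ 1/CL, the ratio is 1 / 0.7984 = 1.3.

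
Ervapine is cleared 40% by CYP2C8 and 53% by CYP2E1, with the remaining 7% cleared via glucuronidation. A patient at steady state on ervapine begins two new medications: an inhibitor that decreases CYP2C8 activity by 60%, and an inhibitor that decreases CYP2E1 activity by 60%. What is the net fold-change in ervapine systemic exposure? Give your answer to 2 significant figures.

CYP2C8: 0.4 × 0.4 = 0.16
CYP2E1: 0.53 × 0.4 = 0.212
Other: 0.07 (unchanged)
Relative clearance = 0.16 + 0.212 + 0.07 = 0.442.
Because systemic exposure varies inversely with clearance, the combined effect is 1 / 0.442 = 2.3.

2.3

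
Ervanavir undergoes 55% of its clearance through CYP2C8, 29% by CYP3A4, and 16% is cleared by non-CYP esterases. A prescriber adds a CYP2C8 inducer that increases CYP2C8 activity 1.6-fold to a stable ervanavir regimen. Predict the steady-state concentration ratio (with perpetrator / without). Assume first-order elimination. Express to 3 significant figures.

0.752

The CYP2C8 pathway (55% of clearance) is boosted to 1.6× activity: 0.55 × 1.6 = 0.88.
CYP3A4 (29%) and the residual 16% are unaffected.
Relative clearance = 0.88 + 0.29 + 0.16 = 1.33.
Steady-state concentration is inversely proportional to clearance, so the fold-change is 1 / 1.33 = 0.752.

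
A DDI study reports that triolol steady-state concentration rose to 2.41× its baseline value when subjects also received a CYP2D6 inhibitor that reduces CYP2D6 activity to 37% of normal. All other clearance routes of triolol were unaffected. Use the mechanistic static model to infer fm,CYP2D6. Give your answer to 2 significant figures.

CL'/CL = 1 / 2.41 = 0.4149
0.37·fm + (1 − fm) = 0.4149
fm = (0.4149 − 1) / (0.37 − 1) = 0.93

0.93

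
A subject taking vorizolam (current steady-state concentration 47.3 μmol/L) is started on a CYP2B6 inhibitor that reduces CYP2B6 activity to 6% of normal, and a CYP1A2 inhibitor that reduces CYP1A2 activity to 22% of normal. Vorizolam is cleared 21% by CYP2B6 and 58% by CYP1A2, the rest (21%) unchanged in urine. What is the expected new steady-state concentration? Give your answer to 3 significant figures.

135 μmol/L

The CYP2B6 pathway (21% of clearance) falls to 0.06× activity: 0.21 × 0.06 = 0.0126.
The CYP1A2 pathway (58% of clearance) drops to 0.22× activity: 0.58 × 0.22 = 0.1276.
The remaining 21% of clearance is unaffected.
CL_new/CL_old = 0.0126 + 0.1276 + 0.21 = 0.3502.
New steady-state concentration = 47.3 / 0.3502 = 135 μmol/L (concentration scales inversely with clearance).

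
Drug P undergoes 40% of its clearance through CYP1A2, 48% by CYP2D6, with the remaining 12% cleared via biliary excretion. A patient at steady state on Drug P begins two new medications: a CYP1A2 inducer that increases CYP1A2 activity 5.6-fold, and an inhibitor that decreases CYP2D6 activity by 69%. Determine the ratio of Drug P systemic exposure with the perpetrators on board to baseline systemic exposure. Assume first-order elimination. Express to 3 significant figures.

0.399

The CYP1A2 pathway (40% of clearance) increases to 5.6× activity: 0.4 × 5.6 = 2.24.
The CYP2D6 pathway (48% of clearance) falls to 0.31× activity: 0.48 × 0.31 = 0.1488.
Non-CYP routes (12%) are unchanged.
Relative clearance = 2.24 + 0.1488 + 0.12 = 2.5088.
Net systemic exposure ratio = 1 / 2.5088 = 0.399.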